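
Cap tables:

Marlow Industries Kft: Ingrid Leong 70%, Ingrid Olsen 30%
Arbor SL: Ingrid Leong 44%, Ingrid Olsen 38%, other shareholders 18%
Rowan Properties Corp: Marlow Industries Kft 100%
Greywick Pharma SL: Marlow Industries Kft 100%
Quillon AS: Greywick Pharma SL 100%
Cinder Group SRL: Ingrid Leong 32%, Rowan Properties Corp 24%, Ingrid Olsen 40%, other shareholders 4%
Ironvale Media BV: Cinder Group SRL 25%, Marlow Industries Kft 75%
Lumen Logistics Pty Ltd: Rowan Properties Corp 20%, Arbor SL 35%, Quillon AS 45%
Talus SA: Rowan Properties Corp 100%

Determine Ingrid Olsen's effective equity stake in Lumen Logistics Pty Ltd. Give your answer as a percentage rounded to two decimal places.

Ingrid Olsen reaches Lumen along 3 paths.
Via Marlow → Rowan: 30% × 100% × 20% = 6%.
Via Arbor: 38% × 35% = 13.3%.
Via Marlow → Greywick → Quillon: 30% × 100% × 100% × 45% = 13.5%.
Total: 6% + 13.3% + 13.5% = 32.8%.
Rounded: 32.80%.

32.80%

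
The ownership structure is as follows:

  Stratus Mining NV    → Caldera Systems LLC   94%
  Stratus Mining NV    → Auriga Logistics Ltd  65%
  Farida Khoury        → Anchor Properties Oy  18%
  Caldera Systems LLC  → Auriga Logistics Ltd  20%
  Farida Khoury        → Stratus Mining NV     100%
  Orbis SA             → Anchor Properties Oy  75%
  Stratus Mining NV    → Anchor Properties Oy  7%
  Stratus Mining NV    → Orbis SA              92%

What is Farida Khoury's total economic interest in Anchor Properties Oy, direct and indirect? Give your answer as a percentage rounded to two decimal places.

94.00%

Farida reaches Anchor along 3 paths.
Direct stake: 18% = 18%.
Via Stratus → Orbis: 100% × 92% × 75% = 69%.
Via Stratus: 100% × 7% = 7%.
Total: 18% + 69% + 7% = 94%.
Rounded: 94.00%.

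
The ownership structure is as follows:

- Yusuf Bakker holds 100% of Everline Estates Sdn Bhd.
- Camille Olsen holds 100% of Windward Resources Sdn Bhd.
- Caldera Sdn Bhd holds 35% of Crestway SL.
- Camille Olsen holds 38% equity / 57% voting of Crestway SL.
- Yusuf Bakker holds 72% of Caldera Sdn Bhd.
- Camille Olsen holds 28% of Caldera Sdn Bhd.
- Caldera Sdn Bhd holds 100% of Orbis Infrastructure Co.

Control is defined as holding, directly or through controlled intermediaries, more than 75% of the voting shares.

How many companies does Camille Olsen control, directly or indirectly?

Camille holds 100% of Windward, so Camille controls Windward.
No other company's threshold is met.
Camille controls 1 company.

1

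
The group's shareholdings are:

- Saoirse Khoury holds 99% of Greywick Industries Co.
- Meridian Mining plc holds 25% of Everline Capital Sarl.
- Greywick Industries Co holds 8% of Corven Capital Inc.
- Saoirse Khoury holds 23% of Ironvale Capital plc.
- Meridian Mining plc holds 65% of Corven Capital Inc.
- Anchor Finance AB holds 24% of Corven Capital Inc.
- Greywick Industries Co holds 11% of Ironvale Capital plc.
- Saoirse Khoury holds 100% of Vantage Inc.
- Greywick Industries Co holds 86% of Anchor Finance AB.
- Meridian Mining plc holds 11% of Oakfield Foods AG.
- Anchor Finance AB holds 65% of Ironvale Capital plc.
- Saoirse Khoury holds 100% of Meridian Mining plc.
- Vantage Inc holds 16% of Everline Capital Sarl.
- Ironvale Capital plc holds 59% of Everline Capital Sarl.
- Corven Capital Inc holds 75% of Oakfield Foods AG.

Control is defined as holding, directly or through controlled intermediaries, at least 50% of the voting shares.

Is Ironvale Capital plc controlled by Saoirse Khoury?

Saoirse holds 99% of Greywick, so Saoirse controls Greywick.
Greywick holds 86% of Anchor, so Saoirse controls Anchor.
Anchor and Saoirse and Greywick together hold 65% + 23% + 11% = 99% of Ironvale, so Saoirse controls Ironvale.

Yes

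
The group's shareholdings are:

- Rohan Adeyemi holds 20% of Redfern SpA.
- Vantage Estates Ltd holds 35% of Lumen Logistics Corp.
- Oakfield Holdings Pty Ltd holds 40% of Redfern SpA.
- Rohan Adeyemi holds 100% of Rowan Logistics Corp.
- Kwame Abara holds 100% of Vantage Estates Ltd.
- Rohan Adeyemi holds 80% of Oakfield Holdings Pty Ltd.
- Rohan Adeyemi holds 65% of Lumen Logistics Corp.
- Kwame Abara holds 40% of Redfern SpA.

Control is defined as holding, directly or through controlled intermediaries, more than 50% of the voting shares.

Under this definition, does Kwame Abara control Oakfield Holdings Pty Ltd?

Kwame holds 100% of Vantage, so Kwame controls Vantage.
Neither Kwame nor any entity Kwame controls holds any voting interest in Oakfield.
So Kwame does not control Oakfield.

No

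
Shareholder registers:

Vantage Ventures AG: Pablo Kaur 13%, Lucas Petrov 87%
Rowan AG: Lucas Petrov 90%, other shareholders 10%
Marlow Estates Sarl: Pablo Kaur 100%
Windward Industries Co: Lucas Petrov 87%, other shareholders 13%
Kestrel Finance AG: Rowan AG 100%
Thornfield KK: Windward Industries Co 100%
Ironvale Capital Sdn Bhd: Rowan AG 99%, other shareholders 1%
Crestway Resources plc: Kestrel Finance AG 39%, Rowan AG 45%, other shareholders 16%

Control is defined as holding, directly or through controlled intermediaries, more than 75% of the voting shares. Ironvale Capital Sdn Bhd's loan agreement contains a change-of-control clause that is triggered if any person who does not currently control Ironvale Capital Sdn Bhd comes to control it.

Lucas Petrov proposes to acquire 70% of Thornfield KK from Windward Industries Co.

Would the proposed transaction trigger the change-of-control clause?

The purchase adds only to Lucas's holdings (Windward's stake shrinks), so Lucas is the only person who could newly come to control Ironvale.
Lucas holds 90% of Rowan, so Lucas controls Rowan.
Rowan holds 99% of Ironvale, so Lucas controls Ironvale.
So Lucas already controls Ironvale before the transaction.
After the purchase, Lucas holds 70% of Thornfield directly, and Windward's stake falls to 30%.
Lucas controlled Ironvale already, so this is not a new person acquiring control; every other person's position is unchanged or reduced.
No new person acquires control, so the clause is not triggered.

No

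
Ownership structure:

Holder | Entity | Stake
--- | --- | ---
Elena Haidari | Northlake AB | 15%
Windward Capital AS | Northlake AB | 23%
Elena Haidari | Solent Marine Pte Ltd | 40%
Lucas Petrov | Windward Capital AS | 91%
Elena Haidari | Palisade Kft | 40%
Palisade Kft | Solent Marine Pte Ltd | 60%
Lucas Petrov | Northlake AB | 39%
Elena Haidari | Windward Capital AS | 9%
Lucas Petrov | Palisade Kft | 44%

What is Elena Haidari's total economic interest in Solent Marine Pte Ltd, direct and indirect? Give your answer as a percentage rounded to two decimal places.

64.00%

Elena reaches Solent along 2 paths.
Via Palisade: 40% × 60% = 24%.
Direct stake: 40% = 40%.
Total: 24% + 40% = 64%.
Rounded: 64.00%.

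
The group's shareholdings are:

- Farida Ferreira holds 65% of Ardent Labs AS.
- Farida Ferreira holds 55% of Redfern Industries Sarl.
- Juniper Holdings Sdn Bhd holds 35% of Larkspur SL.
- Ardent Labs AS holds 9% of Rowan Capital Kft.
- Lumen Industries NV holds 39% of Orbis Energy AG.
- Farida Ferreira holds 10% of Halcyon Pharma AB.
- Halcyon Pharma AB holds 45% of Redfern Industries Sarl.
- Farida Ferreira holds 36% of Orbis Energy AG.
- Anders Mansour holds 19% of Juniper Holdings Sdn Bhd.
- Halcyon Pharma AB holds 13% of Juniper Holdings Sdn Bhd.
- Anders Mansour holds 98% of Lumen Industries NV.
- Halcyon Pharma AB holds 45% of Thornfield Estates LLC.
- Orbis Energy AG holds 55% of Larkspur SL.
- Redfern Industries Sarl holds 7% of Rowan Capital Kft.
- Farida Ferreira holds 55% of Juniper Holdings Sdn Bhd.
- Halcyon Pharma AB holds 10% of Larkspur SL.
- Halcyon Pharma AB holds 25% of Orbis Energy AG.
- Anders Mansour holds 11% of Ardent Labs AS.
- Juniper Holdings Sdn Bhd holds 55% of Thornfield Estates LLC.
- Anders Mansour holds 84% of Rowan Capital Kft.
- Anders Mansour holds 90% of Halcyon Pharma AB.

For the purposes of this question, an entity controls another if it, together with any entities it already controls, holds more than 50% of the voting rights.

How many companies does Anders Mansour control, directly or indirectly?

Anders holds 90% of Halcyon, so Anders controls Halcyon.
Anders holds 98% of Lumen, so Anders controls Lumen.
Anders holds 84% of Rowan, so Anders controls Rowan.
Halcyon and Lumen together hold 25% + 39% = 64% of Orbis, so Anders controls Orbis.
Halcyon and Orbis together hold 10% + 55% = 65% of Larkspur, so Anders controls Larkspur.
No other company's threshold is met.
Anders controls 5 companies.

5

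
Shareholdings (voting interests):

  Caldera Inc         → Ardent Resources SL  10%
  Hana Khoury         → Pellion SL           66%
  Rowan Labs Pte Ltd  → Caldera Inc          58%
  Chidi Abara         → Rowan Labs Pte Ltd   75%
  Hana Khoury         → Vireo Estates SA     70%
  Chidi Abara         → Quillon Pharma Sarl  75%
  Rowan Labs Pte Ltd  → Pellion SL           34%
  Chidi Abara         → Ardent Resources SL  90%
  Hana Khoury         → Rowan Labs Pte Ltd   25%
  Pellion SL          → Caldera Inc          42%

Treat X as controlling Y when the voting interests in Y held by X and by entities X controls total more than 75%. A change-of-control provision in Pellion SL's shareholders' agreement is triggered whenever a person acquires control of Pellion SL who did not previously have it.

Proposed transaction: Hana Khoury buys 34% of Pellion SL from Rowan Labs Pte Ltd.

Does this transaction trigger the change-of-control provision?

Yes

The purchase adds only to Hana's holdings (Rowan's stake shrinks), so Hana is the only person who could newly come to control Pellion.
Hana's largest direct stake is 70% in Vireo, which does not meet the threshold, so Hana controls no company.
In Pellion, Hana's side holds only 66%, not > 75%.
So before the transaction, Hana does not control Pellion.
After the purchase, Hana's direct stake in Pellion rises to 66% + 34% = 100%, and Rowan's stake falls to 0%.
Hana holds 100% of Pellion, so Hana controls Pellion.
Hana did not control Pellion before and does after, so the clause is triggered.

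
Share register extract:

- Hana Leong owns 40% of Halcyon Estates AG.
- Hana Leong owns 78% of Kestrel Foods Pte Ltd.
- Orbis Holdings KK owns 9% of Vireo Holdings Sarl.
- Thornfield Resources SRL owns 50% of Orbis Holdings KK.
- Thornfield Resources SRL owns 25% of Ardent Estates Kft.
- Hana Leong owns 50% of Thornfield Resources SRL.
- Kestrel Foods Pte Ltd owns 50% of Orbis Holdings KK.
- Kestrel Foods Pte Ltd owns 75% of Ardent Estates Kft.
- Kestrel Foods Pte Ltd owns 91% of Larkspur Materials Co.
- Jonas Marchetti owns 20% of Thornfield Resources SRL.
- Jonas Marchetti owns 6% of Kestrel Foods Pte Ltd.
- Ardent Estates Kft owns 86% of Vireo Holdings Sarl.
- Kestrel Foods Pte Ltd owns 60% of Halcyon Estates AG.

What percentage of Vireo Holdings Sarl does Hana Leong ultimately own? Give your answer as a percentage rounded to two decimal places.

66.82%

Hana reaches Vireo along 4 paths.
Via Kestrel → Orbis: 78% × 50% × 9% = 3.51%.
Via Thornfield → Orbis: 50% × 50% × 9% = 2.25%.
Via Kestrel → Ardent: 78% × 75% × 86% = 50.31%.
Via Thornfield → Ardent: 50% × 25% × 86% = 10.75%.
Total: 3.51% + 2.25% + 50.31% + 10.75% = 66.82%.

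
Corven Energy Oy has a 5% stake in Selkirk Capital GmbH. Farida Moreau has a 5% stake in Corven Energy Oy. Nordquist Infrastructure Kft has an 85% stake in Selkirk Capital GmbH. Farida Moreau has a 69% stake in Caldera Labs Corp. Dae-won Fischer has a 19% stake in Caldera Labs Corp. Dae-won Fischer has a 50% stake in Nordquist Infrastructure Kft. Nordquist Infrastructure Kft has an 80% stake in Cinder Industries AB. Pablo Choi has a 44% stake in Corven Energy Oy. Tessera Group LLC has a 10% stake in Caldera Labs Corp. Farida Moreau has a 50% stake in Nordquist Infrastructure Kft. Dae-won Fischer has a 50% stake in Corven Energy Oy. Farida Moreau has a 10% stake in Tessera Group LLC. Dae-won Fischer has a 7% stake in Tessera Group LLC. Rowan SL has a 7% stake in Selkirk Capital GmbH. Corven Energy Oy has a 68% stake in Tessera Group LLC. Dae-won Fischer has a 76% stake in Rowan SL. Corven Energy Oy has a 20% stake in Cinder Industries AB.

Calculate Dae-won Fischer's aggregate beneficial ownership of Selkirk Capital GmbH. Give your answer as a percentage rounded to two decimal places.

Dae-won reaches Selkirk along 3 paths.
Via Nordquist: 50% × 85% = 42.5%.
Via Rowan: 76% × 7% = 5.32%.
Via Corven: 50% × 5% = 2.5%.
Total: 42.5% + 5.32% + 2.5% = 50.32%.

50.32%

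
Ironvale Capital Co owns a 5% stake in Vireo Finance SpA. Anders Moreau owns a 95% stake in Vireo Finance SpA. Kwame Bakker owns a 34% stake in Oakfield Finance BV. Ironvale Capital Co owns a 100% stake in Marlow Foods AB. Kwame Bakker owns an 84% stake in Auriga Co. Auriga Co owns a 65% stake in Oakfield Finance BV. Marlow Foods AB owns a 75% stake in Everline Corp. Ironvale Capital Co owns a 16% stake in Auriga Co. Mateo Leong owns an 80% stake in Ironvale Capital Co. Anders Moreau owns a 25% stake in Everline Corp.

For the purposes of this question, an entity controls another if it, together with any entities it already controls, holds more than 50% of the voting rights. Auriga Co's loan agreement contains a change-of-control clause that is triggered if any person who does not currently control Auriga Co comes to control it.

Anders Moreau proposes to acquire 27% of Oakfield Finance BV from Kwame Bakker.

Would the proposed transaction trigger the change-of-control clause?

The purchase adds only to Anders's holdings (Kwame's stake shrinks), so Anders is the only person who could newly come to control Auriga.
Anders holds 95% of Vireo, so Anders controls Vireo.
Neither Anders nor any entity Anders controls holds any voting interest in Auriga.
So before the transaction, Anders does not control Auriga.
After the purchase, Anders holds 27% of Oakfield directly, and Kwame's stake falls to 7%.
Anders's side now holds 27% of Oakfield, not > 50%, so Anders still does not control Oakfield.
After the transaction, neither Anders nor any entity Anders controls holds a voting interest in Auriga, so Anders still does not control it.
No new person acquires control, so the clause is not triggered.

No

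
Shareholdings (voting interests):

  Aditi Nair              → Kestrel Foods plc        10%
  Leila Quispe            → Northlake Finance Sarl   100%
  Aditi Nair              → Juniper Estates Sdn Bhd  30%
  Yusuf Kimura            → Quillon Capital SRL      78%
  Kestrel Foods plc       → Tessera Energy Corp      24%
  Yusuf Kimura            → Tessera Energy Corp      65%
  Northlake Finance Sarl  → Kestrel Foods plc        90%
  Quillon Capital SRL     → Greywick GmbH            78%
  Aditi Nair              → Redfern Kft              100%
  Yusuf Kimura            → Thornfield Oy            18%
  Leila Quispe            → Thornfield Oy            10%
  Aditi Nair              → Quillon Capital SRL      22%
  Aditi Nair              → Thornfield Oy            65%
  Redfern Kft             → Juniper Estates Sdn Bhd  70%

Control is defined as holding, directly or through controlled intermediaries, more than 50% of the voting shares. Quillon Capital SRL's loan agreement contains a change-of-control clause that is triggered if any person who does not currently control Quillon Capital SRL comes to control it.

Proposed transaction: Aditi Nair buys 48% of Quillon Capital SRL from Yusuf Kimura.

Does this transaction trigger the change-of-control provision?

Yes

The purchase adds only to Aditi's holdings (Yusuf's stake shrinks), so Aditi is the only person who could newly come to control Quillon.
Aditi holds 65% of Thornfield, so Aditi controls Thornfield.
Aditi holds 100% of Redfern, so Aditi controls Redfern.
Aditi and Redfern together hold 30% + 70% = 100% of Juniper, so Aditi controls Juniper.
In Quillon, Aditi's side holds only 22%, not > 50%.
So before the transaction, Aditi does not control Quillon.
After the purchase, Aditi's direct stake in Quillon rises to 22% + 48% = 70%, and Yusuf's stake falls to 30%.
Aditi holds 70% of Quillon, so Aditi controls Quillon.
Aditi did not control Quillon before and does after, so the clause is triggered.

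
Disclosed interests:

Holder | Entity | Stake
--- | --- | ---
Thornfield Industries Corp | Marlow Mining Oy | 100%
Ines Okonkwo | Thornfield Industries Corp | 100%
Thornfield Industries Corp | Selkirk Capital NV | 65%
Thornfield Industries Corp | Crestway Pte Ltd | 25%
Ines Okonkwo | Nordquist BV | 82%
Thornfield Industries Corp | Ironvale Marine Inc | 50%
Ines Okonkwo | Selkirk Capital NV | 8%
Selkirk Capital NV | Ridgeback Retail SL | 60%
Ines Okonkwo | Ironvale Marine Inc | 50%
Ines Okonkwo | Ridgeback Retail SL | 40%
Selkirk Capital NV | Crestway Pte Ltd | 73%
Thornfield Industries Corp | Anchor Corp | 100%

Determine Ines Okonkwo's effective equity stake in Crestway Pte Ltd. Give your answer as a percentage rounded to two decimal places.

Ines reaches Crestway along 3 paths.
Via Selkirk: 8% × 73% = 5.84%.
Via Thornfield → Selkirk: 100% × 65% × 73% = 47.45%.
Via Thornfield: 100% × 25% = 25%.
Total: 5.84% + 47.45% + 25% = 78.29%.

78.29%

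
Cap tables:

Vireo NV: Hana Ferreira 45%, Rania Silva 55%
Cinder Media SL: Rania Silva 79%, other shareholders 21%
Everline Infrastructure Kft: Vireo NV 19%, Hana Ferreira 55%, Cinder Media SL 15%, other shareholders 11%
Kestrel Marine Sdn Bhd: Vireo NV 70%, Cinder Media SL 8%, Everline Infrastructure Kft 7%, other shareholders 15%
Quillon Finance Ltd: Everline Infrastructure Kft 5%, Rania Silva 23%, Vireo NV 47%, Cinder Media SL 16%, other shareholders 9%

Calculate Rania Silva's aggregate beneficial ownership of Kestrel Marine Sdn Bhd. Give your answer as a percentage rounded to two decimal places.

Rania reaches Kestrel along 4 paths.
Via Vireo: 55% × 70% = 38.5%.
Via Cinder: 79% × 8% = 6.32%.
Via Vireo → Everline: 55% × 19% × 7% = 0.7315%.
Via Cinder → Everline: 79% × 15% × 7% = 0.8295%.
Total: 38.5% + 6.32% + 0.7315% + 0.8295% = 46.381%.
Rounded: 46.38%.

46.38%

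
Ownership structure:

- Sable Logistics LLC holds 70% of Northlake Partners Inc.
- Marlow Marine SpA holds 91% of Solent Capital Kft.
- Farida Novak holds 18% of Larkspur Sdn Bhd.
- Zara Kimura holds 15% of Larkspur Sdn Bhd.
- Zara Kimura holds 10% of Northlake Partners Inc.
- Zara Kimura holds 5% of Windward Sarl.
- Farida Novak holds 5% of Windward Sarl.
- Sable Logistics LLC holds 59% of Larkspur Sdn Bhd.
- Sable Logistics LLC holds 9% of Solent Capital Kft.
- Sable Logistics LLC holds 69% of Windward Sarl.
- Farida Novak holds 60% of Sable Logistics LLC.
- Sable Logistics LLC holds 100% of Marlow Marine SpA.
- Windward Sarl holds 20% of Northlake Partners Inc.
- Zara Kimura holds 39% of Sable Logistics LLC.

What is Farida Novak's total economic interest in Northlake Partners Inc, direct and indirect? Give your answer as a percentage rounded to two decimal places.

51.28%

Farida reaches Northlake along 3 paths.
Via Sable: 60% × 70% = 42%.
Via Windward: 5% × 20% = 1%.
Via Sable → Windward: 60% × 69% × 20% = 8.28%.
Total: 42% + 1% + 8.28% = 51.28%.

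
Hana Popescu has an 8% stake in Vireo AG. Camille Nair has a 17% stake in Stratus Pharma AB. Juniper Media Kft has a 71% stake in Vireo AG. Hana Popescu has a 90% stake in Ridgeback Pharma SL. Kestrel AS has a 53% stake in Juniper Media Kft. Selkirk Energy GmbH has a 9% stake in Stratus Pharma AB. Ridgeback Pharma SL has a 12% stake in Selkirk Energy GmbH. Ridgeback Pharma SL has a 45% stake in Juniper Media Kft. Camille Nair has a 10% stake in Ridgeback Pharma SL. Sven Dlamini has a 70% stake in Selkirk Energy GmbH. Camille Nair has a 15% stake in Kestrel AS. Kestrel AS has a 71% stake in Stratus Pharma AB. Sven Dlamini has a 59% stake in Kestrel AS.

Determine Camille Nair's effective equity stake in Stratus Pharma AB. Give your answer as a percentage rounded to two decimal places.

27.76%

Camille reaches Stratus along 3 paths.
Direct stake: 17% = 17%.
Via Kestrel: 15% × 71% = 10.65%.
Via Ridgeback → Selkirk: 10% × 12% × 9% = 0.108%.
Total: 17% + 10.65% + 0.108% = 27.758%.
Rounded: 27.76%.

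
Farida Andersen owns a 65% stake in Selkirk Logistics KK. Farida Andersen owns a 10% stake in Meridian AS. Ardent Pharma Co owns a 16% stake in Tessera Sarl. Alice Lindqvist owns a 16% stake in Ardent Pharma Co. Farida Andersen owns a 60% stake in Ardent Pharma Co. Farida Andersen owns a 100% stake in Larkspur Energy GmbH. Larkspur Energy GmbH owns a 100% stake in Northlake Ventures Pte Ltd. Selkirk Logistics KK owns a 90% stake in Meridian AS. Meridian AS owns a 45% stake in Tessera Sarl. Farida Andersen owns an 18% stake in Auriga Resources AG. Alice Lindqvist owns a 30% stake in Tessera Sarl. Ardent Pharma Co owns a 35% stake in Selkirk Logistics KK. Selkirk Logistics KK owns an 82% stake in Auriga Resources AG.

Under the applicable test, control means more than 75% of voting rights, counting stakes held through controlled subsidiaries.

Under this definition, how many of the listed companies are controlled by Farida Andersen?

2

Farida holds 100% of Larkspur, so Farida controls Larkspur.
Larkspur holds 100% of Northlake, so Farida controls Northlake.
No other company's threshold is met.
Farida controls 2 companies.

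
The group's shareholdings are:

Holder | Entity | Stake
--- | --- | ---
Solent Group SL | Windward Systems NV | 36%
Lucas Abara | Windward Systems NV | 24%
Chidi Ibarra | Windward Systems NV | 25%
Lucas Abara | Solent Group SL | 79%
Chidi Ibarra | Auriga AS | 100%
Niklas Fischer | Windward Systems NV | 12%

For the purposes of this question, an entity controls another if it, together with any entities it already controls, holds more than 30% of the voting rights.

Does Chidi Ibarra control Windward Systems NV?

Chidi holds 100% of Auriga, so Chidi controls Auriga.
In Windward, Chidi's side holds only 25%, not > 30%.
So Chidi does not control Windward.

No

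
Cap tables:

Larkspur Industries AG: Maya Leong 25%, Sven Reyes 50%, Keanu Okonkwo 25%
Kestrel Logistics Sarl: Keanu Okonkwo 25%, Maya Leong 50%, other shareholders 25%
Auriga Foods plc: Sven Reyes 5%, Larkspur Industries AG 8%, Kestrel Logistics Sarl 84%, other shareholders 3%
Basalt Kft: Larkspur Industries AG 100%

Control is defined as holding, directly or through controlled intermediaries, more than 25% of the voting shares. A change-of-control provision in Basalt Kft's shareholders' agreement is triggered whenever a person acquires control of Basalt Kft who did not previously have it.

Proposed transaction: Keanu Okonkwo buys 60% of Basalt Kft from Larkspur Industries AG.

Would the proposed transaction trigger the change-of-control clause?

Yes

The purchase adds only to Keanu's holdings (Larkspur's stake shrinks), so Keanu is the only person who could newly come to control Basalt.
Keanu's largest direct stake is 25% in Larkspur, which does not meet the threshold, so Keanu controls no company.
Neither Keanu nor any entity Keanu controls holds any voting interest in Basalt.
So before the transaction, Keanu does not control Basalt.
After the purchase, Keanu holds 60% of Basalt directly, and Larkspur's stake falls to 40%.
Keanu holds 60% of Basalt, so Keanu controls Basalt.
Keanu did not control Basalt before and does after, so the clause is triggered.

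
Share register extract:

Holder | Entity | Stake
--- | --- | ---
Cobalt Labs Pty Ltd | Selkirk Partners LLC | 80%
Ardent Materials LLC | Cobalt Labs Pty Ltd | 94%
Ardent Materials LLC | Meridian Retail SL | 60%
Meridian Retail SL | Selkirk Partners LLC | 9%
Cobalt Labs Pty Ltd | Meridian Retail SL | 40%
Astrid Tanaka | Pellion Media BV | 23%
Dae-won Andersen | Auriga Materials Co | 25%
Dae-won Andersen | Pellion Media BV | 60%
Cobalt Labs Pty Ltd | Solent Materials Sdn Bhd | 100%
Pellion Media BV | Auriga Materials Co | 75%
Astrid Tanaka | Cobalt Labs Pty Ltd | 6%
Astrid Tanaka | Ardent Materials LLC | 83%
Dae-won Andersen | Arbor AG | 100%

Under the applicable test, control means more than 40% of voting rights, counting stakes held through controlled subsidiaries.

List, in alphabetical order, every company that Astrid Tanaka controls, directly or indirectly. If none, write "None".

Ardent Materials LLC, Cobalt Labs Pty Ltd, Meridian Retail SL, Selkirk Partners LLC, Solent Materials Sdn Bhd

Astrid holds 83% of Ardent, so Astrid controls Ardent.
Ardent and Astrid together hold 94% + 6% = 100% of Cobalt, so Astrid controls Cobalt.
Ardent and Cobalt together hold 60% + 40% = 100% of Meridian, so Astrid controls Meridian.
Cobalt and Meridian together hold 80% + 9% = 89% of Selkirk, so Astrid controls Selkirk.
Cobalt holds 100% of Solent, so Astrid controls Solent.
No other company's threshold is met.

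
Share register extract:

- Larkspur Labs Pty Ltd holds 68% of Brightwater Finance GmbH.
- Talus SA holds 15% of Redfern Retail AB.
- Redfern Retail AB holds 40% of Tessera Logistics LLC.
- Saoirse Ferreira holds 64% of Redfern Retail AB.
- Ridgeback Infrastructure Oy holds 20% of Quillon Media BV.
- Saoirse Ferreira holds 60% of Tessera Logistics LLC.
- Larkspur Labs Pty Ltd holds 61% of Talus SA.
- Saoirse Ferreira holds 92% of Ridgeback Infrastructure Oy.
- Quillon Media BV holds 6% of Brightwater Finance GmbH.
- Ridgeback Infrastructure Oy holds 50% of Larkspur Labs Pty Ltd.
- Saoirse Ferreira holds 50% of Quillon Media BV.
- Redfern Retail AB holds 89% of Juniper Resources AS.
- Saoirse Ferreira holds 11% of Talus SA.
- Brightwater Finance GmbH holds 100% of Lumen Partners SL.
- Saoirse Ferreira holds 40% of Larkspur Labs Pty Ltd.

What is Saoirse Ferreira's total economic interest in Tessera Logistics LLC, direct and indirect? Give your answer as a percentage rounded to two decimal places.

89.41%

Saoirse reaches Tessera along 5 paths.
Direct stake: 60% = 60%.
Via Talus → Redfern: 11% × 15% × 40% = 0.66%.
Via Larkspur → Talus → Redfern: 40% × 61% × 15% × 40% = 1.464%.
Via Ridgeback → Larkspur → Talus → Redfern: 92% × 50% × 61% × 15% × 40% = 1.6836%.
Via Redfern: 64% × 40% = 25.6%.
Total: 60% + 0.66% + 1.464% + 1.6836% + 25.6% = 89.4076%.
Rounded: 89.41%.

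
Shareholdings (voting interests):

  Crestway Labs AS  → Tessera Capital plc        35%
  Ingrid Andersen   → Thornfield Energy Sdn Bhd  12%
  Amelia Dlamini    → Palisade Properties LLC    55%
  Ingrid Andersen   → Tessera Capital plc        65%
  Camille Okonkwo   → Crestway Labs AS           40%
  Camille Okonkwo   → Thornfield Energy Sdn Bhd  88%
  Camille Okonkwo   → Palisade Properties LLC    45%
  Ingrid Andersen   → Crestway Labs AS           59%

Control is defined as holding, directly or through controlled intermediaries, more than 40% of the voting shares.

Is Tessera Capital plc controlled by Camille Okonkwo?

Camille holds 88% of Thornfield, so Camille controls Thornfield.
Camille holds 45% of Palisade, so Camille controls Palisade.
Neither Camille nor any entity Camille controls holds any voting interest in Tessera.
So Camille does not control Tessera.

No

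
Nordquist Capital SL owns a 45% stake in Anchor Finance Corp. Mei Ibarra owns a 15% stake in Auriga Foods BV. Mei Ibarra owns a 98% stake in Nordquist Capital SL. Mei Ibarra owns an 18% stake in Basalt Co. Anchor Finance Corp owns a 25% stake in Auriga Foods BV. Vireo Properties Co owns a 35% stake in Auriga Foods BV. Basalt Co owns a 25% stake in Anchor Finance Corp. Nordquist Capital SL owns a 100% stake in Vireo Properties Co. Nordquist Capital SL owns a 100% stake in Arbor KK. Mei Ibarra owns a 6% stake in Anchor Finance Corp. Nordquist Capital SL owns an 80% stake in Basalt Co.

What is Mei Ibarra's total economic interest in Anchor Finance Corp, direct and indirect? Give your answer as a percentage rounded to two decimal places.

74.20%

Mei reaches Anchor along 4 paths.
Via Basalt: 18% × 25% = 4.5%.
Via Nordquist → Basalt: 98% × 80% × 25% = 19.6%.
Direct stake: 6% = 6%.
Via Nordquist: 98% × 45% = 44.1%.
Total: 4.5% + 19.6% + 6% + 44.1% = 74.2%.
Rounded: 74.20%.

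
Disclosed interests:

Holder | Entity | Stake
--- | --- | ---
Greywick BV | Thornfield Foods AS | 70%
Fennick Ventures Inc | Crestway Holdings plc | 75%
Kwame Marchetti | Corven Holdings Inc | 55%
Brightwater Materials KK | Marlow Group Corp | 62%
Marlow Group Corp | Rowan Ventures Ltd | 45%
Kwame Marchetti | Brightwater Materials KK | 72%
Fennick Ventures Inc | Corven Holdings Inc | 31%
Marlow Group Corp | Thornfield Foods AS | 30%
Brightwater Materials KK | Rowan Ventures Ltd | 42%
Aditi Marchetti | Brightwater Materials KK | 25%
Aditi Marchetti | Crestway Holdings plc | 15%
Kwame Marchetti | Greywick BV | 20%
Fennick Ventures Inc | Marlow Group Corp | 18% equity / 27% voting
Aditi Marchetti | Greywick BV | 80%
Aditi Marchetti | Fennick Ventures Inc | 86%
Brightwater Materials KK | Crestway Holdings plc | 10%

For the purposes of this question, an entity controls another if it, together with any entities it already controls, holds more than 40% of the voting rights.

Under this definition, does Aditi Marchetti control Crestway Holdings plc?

Yes

Aditi holds 86% of Fennick, so Aditi controls Fennick.
Aditi and Fennick together hold 15% + 75% = 90% of Crestway, so Aditi controls Crestway.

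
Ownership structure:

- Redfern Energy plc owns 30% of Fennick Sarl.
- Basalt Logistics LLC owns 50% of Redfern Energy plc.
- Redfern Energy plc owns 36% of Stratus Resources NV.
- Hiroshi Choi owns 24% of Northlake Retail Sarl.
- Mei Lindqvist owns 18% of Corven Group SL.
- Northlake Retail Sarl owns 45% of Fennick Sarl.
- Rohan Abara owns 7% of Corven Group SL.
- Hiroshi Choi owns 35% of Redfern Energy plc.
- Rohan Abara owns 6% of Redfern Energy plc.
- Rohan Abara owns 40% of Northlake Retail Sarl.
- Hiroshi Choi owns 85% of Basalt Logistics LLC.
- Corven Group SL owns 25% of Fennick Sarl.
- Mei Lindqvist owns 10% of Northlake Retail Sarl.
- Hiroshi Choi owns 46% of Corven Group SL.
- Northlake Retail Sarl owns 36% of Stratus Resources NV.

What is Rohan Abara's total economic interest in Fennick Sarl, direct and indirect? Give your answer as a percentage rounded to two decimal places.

21.55%

Rohan reaches Fennick along 3 paths.
Via Northlake: 40% × 45% = 18%.
Via Redfern: 6% × 30% = 1.8%.
Via Corven: 7% × 25% = 1.75%.
Total: 18% + 1.8% + 1.75% = 21.55%.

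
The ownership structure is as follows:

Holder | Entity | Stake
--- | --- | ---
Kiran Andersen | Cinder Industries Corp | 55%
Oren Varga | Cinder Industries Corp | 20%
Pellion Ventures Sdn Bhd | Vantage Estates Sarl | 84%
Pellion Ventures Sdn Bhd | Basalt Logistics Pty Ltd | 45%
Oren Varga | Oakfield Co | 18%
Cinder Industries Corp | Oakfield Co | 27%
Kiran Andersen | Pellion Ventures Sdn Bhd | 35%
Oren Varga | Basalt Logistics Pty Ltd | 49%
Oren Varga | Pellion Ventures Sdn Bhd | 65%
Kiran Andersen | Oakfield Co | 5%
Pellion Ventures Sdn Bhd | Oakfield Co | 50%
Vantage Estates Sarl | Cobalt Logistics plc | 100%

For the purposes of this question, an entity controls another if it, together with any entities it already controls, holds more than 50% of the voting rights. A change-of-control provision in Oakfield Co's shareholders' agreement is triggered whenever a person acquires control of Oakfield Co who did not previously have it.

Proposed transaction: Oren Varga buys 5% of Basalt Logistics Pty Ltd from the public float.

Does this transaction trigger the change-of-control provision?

No

The purchase changes only Oren's holdings, so Oren is the only person who could newly come to control Oakfield.
Oren holds 65% of Pellion, so Oren controls Pellion.
Pellion and Oren together hold 50% + 18% = 68% of Oakfield, so Oren controls Oakfield.
So Oren already controls Oakfield before the transaction.
After the purchase, Oren's direct stake in Basalt rises to 49% + 5% = 54%.
Oren controlled Oakfield already, so this is not a new person acquiring control; every other person's position is unchanged or reduced.
No new person acquires control, so the clause is not triggered.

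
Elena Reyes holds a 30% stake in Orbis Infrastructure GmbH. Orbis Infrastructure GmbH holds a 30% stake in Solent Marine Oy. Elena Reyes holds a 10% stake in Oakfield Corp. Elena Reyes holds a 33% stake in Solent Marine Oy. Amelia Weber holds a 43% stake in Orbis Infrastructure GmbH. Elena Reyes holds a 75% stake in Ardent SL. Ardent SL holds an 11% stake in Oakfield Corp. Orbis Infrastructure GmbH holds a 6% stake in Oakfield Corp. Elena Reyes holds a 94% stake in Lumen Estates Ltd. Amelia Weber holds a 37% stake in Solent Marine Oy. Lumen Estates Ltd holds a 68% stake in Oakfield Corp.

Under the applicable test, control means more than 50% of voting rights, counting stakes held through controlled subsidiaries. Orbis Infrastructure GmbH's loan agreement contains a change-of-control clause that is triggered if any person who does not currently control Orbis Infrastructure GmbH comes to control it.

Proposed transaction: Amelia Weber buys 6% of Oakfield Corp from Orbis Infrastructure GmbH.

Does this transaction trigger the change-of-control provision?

No

The purchase adds only to Amelia's holdings (Orbis's stake shrinks), so Amelia is the only person who could newly come to control Orbis.
Amelia's largest direct stake is 43% in Orbis, which does not meet the threshold, so Amelia controls no company.
In Orbis, Amelia's side holds only 43%, not > 50%.
So before the transaction, Amelia does not control Orbis.
After the purchase, Amelia holds 6% of Oakfield directly, and Orbis's stake falls to 0%.
Amelia's side now holds 6% of Oakfield, not > 50%, so Amelia still does not control Oakfield.
After the transaction, Amelia's side holds 43% of Orbis, not > 50%, so Amelia still does not control Orbis.
No new person acquires control, so the clause is not triggered.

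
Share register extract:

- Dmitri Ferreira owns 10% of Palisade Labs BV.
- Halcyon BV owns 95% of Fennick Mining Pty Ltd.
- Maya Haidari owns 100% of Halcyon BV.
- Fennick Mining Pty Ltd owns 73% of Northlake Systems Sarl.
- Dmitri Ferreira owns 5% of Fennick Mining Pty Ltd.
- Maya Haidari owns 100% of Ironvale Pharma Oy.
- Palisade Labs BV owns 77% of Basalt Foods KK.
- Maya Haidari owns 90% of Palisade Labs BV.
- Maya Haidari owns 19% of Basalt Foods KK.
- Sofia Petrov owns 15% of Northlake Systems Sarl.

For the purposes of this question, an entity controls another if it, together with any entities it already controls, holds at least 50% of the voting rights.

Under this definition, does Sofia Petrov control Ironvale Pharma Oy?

Sofia's largest direct stake is 15% in Northlake, which does not meet the threshold, so Sofia controls no company.
Neither Sofia nor any entity Sofia controls holds any voting interest in Ironvale.
So Sofia does not control Ironvale.

No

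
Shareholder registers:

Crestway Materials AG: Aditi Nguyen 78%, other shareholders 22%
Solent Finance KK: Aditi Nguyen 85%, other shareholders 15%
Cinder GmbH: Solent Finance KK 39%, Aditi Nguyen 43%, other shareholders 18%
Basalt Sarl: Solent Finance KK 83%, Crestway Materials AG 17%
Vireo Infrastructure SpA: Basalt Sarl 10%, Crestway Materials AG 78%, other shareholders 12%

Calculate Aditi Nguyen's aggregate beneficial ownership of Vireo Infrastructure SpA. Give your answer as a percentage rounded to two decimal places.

Aditi reaches Vireo along 3 paths.
Via Solent → Basalt: 85% × 83% × 10% = 7.055%.
Via Crestway → Basalt: 78% × 17% × 10% = 1.326%.
Via Crestway: 78% × 78% = 60.84%.
Total: 7.055% + 1.326% + 60.84% = 69.221%.
Rounded: 69.22%.

69.22%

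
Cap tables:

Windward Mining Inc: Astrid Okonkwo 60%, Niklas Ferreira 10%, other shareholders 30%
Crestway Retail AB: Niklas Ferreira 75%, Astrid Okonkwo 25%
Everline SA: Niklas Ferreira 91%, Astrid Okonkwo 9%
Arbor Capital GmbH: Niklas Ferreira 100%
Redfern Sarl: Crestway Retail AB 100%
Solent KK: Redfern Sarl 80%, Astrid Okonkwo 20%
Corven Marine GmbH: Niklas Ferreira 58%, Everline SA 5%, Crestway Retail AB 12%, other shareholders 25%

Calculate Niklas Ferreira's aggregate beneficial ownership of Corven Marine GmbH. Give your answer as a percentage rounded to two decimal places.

Niklas reaches Corven along 3 paths.
Direct stake: 58% = 58%.
Via Everline: 91% × 5% = 4.55%.
Via Crestway: 75% × 12% = 9%.
Total: 58% + 4.55% + 9% = 71.55%.

71.55%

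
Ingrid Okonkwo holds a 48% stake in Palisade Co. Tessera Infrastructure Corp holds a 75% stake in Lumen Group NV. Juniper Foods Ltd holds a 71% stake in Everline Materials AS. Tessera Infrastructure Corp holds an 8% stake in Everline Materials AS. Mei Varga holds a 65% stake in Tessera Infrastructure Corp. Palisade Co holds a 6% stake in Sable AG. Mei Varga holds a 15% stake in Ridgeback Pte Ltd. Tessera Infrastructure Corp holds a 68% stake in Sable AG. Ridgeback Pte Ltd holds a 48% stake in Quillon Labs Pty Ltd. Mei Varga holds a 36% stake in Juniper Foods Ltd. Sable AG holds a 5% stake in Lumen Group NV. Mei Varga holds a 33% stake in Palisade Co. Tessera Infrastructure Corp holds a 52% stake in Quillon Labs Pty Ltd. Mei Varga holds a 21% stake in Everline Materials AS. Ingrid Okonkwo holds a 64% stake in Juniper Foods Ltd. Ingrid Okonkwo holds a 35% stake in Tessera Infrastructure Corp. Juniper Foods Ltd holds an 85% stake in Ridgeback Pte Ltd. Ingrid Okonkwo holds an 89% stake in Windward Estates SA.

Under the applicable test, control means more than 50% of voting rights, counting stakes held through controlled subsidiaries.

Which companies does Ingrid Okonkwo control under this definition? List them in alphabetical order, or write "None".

Everline Materials AS, Juniper Foods Ltd, Ridgeback Pte Ltd, Windward Estates SA

Ingrid holds 64% of Juniper, so Ingrid controls Juniper.
Juniper holds 85% of Ridgeback, so Ingrid controls Ridgeback.
Juniper holds 71% of Everline, so Ingrid controls Everline.
Ingrid holds 89% of Windward, so Ingrid controls Windward.
No other company's threshold is met.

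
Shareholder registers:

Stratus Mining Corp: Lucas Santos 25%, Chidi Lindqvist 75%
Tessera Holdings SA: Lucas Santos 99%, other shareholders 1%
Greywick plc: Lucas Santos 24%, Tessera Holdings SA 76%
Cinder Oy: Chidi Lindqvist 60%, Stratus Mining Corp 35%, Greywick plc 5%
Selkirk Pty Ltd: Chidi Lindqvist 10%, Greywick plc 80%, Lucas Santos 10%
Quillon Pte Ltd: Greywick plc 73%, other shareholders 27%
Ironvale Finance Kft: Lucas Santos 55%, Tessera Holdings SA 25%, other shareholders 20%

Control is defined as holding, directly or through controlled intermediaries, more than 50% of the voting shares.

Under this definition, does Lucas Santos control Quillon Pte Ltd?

Yes

Lucas holds 99% of Tessera, so Lucas controls Tessera.
Lucas and Tessera together hold 24% + 76% = 100% of Greywick, so Lucas controls Greywick.
Greywick holds 73% of Quillon, so Lucas controls Quillon.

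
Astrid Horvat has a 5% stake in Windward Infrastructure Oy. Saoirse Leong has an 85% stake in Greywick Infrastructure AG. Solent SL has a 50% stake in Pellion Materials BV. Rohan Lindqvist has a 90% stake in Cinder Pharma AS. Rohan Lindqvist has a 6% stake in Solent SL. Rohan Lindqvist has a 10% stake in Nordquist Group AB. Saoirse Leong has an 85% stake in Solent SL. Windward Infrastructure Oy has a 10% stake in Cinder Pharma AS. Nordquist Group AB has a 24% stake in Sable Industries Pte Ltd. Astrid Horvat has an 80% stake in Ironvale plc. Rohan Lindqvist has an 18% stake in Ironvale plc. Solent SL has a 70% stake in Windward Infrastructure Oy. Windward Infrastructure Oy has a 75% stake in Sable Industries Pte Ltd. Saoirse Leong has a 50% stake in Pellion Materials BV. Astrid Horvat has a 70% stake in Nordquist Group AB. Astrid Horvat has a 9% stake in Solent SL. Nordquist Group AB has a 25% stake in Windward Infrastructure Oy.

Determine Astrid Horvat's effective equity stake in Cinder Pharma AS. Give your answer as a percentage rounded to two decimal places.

Astrid reaches Cinder along 3 paths.
Via Nordquist → Windward: 70% × 25% × 10% = 1.75%.
Via Windward: 5% × 10% = 0.5%.
Via Solent → Windward: 9% × 70% × 10% = 0.63%.
Total: 1.75% + 0.5% + 0.63% = 2.88%.

2.88%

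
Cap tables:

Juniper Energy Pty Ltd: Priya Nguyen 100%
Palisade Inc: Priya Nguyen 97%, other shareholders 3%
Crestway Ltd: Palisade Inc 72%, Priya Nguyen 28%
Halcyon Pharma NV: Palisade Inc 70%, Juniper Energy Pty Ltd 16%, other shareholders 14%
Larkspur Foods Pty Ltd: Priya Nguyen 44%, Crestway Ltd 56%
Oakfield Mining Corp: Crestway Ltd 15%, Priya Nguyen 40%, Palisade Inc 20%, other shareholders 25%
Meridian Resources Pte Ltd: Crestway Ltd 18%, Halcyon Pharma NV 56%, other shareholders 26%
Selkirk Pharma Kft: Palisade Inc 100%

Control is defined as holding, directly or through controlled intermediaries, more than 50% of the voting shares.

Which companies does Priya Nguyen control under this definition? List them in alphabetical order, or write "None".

Crestway Ltd, Halcyon Pharma NV, Juniper Energy Pty Ltd, Larkspur Foods Pty Ltd, Meridian Resources Pte Ltd, Oakfield Mining Corp, Palisade Inc, Selkirk Pharma Kft

Priya holds 100% of Juniper, so Priya controls Juniper.
Priya holds 97% of Palisade, so Priya controls Palisade.
Palisade and Priya together hold 72% + 28% = 100% of Crestway, so Priya controls Crestway.
Palisade and Juniper together hold 70% + 16% = 86% of Halcyon, so Priya controls Halcyon.
Priya and Crestway together hold 44% + 56% = 100% of Larkspur, so Priya controls Larkspur.
Crestway and Priya and Palisade together hold 15% + 40% + 20% = 75% of Oakfield, so Priya controls Oakfield.
Crestway and Halcyon together hold 18% + 56% = 74% of Meridian, so Priya controls Meridian.
Palisade holds 100% of Selkirk, so Priya controls Selkirk.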